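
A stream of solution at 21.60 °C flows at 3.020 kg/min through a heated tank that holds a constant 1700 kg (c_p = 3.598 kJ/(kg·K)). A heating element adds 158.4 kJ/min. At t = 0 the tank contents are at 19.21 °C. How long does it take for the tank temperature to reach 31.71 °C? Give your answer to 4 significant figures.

M c_p dT/dt = ṁ c_p (T_in − T) + Q̇.
τ = M/ṁ = 562.914 min; T_ss = T_in + Q̇/(ṁ c_p) = 36.1776 °C.
T(t) = T_ss + (T₀ − T_ss) e^(−t/τ). Set T = 31.71:
e^(−t/τ) = (31.71 − 36.1776)/(19.21 − 36.1776) = 0.263303
t = −562.914 · ln(0.263303) = 751.180 min.

751.2 min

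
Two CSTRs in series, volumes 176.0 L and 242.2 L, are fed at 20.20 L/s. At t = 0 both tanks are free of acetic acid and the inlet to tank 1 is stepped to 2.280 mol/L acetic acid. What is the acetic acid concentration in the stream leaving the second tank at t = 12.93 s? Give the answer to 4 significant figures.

Time constants: τᵢ = Vᵢ/Q for each well-mixed tank.
τ₁ = 176.0/20.20 = 8.71287 s; τ₂ = 242.2/20.20 = 11.9901 s.
Solving the cascade with C₁(0)=C₂(0)=0 gives C₂(t) = C_in[1 − (τ₁ e^(−t/τ₁) − τ₂ e^(−t/τ₂))/(τ₁ − τ₂)].
At t = 12.93: e^(−t/τ₁) = 0.226726, e^(−t/τ₂) = 0.340143.
C₂ = 2.280·[1 − (8.71287·0.226726 − 11.9901·0.340143)/(-3.27723)] = 2.280·0.358327 = 0.816986 mol/L.

0.8170 mol/L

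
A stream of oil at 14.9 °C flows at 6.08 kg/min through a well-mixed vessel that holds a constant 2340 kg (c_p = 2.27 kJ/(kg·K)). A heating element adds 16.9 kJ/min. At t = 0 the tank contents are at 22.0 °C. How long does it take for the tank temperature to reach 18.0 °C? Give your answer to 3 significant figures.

439 min

M c_p dT/dt = ṁ c_p (T_in − T) + Q̇.
τ = M/ṁ = 384.87 min; T_ss = T_in + Q̇/(ṁ c_p) = 16.124 °C.
T(t) = T_ss + (T₀ − T_ss) e^(−t/τ). Set T = 18.0:
e^(−t/τ) = (18.0 − 16.124)/(22.0 − 16.124) = 0.31921
t = −384.87 · ln(0.31921) = 439.49 min.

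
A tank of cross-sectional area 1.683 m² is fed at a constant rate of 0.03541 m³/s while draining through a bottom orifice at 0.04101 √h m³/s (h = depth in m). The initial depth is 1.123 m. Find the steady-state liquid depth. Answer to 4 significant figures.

0.7455 m

A dh/dt = Q_in − 0.04101 √h. Steady state requires inflow = outflow:
Q_in = 0.04101 √h_ss ⇒ √h_ss = 0.03541/0.04101 = 0.863448.
h_ss = 0.863448² = 0.745542 m. (Since h₀ = 1.123 m > h_ss, the level will fall toward this value.)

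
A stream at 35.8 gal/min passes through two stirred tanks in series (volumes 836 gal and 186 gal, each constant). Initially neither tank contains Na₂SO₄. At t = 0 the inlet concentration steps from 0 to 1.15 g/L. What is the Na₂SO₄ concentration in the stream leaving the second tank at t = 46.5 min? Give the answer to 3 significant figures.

0.948 g/L

Each tank obeys Vᵢ dCᵢ/dt = Q(Cᵢ₋₁ − Cᵢ), so τᵢ = Vᵢ/Q.
τ₁ = 836/35.8 = 23.352 min; τ₂ = 186/35.8 = 5.1955 min.
Solving the cascade with C₁(0)=C₂(0)=0 gives C₂(t) = C_in[1 − (τ₁ e^(−t/τ₁) − τ₂ e^(−t/τ₂))/(τ₁ − τ₂)].
At t = 46.5: e^(−t/τ₁) = 0.13652, e^(−t/τ₂) = 0.00012974.
C₂ = 1.15·[1 − (23.352·0.13652 − 5.1955·0.00012974)/(18.156)] = 1.15·0.82445 = 0.94812 g/L.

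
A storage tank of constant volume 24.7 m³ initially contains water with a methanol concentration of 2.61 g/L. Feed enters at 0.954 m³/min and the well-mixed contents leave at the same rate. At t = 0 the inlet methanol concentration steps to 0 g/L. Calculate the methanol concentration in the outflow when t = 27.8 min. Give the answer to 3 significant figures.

Transient balance on the dissolved component: V dC/dt = Q(C_in − C).
Time constant τ = V/Q = 24.7/0.954 = 25.891 min.
This is linear first-order; C(t) = C_in + (C₀ − C_in) e^(−t/τ).
C(27.8) = 0 + (2.61 − 0)·e^(−27.8/25.891) = 0 + (2.6100)·0.34173 = 0.89192 g/L.

0.892 g/L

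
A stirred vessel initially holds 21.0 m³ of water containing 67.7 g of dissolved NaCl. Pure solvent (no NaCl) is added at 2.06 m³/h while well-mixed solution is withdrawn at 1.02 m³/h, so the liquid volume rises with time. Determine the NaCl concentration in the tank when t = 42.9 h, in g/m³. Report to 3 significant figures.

Total volume: dV/dt = Q_in − Q_out = 1.0400 m³/h, so V(t) = 21.0 + 1.0400 t and V(42.9) = 65.616 m³.
No NaCl enters, so dm/dt = −Q_out · (m/V).
Separate: dm/m = −Q_out dt/V(t) ⇒ ln(m/m₀) = −(Q_out/(Q_in−Q_out)) ln(V/V₀).
m = m₀ (V₀/V)^(Q_out/(Q_in−Q_out)) = 67.7 × (21.0/65.616)^(0.98077) = 22.147 g.
C = m/V = 22.147/65.616 = 0.33752 g/m³.

0.338 g/m³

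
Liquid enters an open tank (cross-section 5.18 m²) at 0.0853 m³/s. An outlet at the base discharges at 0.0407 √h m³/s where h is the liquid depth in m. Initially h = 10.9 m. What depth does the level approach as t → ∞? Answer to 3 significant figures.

4.39 m

Level balance: A dh/dt = 0.0853 − 0.0407 √h. Setting dh/dt = 0:
Q_in = 0.0407 √h_ss ⇒ √h_ss = 0.0853/0.0407 = 2.0958.
h_ss = 2.0958² = 4.3925 m. (Since h₀ = 10.9 m > h_ss, the level will fall toward this value.)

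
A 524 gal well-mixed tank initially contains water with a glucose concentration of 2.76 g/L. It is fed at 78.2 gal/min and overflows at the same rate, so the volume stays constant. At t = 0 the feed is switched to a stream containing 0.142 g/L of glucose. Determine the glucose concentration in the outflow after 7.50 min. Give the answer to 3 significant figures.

0.997 g/L

Unsteady species balance (constant V, well mixed): V dC/dt = Q(C_in − C).
So dC/dt = (C_in − C)/τ with τ = V/Q = 524/78.2 = 6.7008 min.
Solution: C(t) = C_in + (C₀ − C_in) e^(−t/τ).
C(7.50) = 0.142 + (2.76 − 0.142)·e^(−7.50/6.7008) = 0.142 + (2.6180)·0.32652 = 0.99682 g/L.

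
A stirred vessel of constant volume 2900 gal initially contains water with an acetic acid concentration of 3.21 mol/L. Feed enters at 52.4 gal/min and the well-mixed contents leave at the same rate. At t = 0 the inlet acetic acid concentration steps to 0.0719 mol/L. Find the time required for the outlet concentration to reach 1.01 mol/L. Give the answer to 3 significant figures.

66.8 min

Accumulation = in − out for the solute gives V dC/dt = Q(C_in − C), so τ = V/Q = 55.344 min.
C(t) = C_in + (C₀ − C_in) e^(−t/τ). Set C = 1.01 and solve for t:
e^(−t/τ) = (C − C_in)/(C₀ − C_in) = (1.01 − 0.0719)/(3.21 − 0.0719) = 0.29894
t = −τ ln(…) = 55.344 × 1.2075 = 66.828 min.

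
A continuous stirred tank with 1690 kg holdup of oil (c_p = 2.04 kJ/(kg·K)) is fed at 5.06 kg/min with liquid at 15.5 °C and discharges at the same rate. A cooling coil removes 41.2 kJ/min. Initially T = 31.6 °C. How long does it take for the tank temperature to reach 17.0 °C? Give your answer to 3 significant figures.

433 min

M c_p dT/dt = ṁ c_p (T_in − T) − Q̇.
τ = M/ṁ = 333.99 min; T_ss = T_in − Q̇/(ṁ c_p) = 11.509 °C.
T(t) = T_ss + (T₀ − T_ss) e^(−t/τ). Set T = 17.0:
e^(−t/τ) = (17.0 − 11.509)/(31.6 − 11.509) = 0.27332
t = −333.99 · ln(0.27332) = 433.23 min.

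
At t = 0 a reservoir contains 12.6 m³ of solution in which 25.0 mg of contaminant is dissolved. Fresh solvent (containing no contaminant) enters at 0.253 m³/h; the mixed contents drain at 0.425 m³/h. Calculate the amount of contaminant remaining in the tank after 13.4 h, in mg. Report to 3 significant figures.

Let m(t) be the amount of contaminant. Volume: V(t) = V₀ + (Q_in − Q_out) t = 12.6 − 0.17200 t; V(13.4) = 10.295 m³.
No contaminant enters, so dm/dt = −Q_out · (m/V).
Separate: dm/m = −Q_out dt/V(t) ⇒ ln(m/m₀) = −(Q_out/(Q_in−Q_out)) ln(V/V₀).
m = m₀ (V₀/V)^(Q_out/(Q_in−Q_out)) = 25.0 × (12.6/10.295)^(-2.4709) = 15.176 mg.

15.2 mg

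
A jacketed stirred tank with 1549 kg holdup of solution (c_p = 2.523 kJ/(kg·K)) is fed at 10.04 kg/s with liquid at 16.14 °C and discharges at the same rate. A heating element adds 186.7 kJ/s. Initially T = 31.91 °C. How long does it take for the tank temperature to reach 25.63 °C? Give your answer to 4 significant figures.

First-law balance (no shaft work): M c_p dT/dt = ṁ c_p (T_in − T) + 186.7.
τ = M/ṁ = 154.283 s; T_ss = T_in + Q̇/(ṁ c_p) = 23.5104 °C.
T(t) = T_ss + (T₀ − T_ss) e^(−t/τ). Set T = 25.63:
e^(−t/τ) = (25.63 − 23.5104)/(31.91 − 23.5104) = 0.252342
t = −154.283 · ln(0.252342) = 212.443 s.

212.4 s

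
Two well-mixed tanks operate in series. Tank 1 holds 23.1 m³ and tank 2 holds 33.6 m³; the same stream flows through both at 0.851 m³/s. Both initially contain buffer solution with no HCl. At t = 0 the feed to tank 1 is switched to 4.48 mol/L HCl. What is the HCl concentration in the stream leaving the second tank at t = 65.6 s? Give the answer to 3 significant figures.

2.64 mol/L

Each tank obeys Vᵢ dCᵢ/dt = Q(Cᵢ₋₁ − Cᵢ), so τᵢ = Vᵢ/Q.
τ₁ = 23.1/0.851 = 27.145 s; τ₂ = 33.6/0.851 = 39.483 s.
Solving the cascade with C₁(0)=C₂(0)=0 gives C₂(t) = C_in[1 − (τ₁ e^(−t/τ₁) − τ₂ e^(−t/τ₂))/(τ₁ − τ₂)].
At t = 65.6: e^(−t/τ₁) = 0.089216, e^(−t/τ₂) = 0.18986.
C₂ = 4.48·[1 − (27.145·0.089216 − 39.483·0.18986)/(-12.338)] = 4.48·0.58873 = 2.6375 mol/L.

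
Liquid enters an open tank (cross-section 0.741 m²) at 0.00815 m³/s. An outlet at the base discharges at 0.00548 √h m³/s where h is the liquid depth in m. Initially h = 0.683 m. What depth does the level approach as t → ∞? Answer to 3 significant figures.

2.21 m

Accumulation of liquid (constant cross-section A): A dh/dt = Q_in − 0.00548 √h. At steady state dh/dt = 0:
Q_in = 0.00548 √h_ss ⇒ √h_ss = 0.00815/0.00548 = 1.4872.
h_ss = 1.4872² = 2.2118 m. (Since h₀ = 0.683 m < h_ss, the level will rise toward this value.)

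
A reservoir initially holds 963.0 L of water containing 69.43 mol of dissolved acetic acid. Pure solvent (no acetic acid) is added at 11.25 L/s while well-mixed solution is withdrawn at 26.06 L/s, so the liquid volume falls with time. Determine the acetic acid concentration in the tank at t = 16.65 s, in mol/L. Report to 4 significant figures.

Let m(t) be the amount of acetic acid. Volume: V(t) = V₀ + (Q_in − Q_out) t = 963.0 − 14.8100 t; V(16.65) = 716.414 L.
Solute balance: dm/dt = 0 − Q_out C = −Q_out m/V(t).
dm/m = −Q_out dt/(V₀ − 14.8100 t); integrating gives ln(m/m₀) = −(Q_out/(Q_in−Q_out)) ln(V/V₀).
m = m₀ (V₀/V)^(Q_out/(Q_in−Q_out)) = 69.43 × (963.0/716.414)^(-1.75962) = 41.2574 mol.
C = m/V = 41.2574/716.414 = 0.0575888 mol/L.

0.05759 mol/L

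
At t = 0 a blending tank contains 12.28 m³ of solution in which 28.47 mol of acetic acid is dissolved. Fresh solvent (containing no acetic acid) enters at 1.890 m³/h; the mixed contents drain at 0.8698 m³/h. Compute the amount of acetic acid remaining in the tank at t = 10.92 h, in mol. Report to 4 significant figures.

16.42 mol

Total volume: dV/dt = Q_in − Q_out = 1.02020 m³/h, so V(t) = 12.28 + 1.02020 t and V(10.92) = 23.4206 m³.
Species balance (pure solvent in): dm/dt = −Q_out · m/V(t).
Separate: dm/m = −Q_out dt/V(t) ⇒ ln(m/m₀) = −(Q_out/(Q_in−Q_out)) ln(V/V₀).
m = m₀ (V₀/V)^(Q_out/(Q_in−Q_out)) = 28.47 × (12.28/23.4206)^(0.852578) = 16.4182 mol.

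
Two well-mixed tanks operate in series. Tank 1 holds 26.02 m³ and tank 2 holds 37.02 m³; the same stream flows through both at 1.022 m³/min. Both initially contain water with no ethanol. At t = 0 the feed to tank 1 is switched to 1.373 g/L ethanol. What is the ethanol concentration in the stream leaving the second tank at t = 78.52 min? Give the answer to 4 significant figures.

0.9928 g/L

Each tank obeys Vᵢ dCᵢ/dt = Q(Cᵢ₋₁ − Cᵢ), so τᵢ = Vᵢ/Q.
τ₁ = 26.02/1.022 = 25.4599 min; τ₂ = 37.02/1.022 = 36.2231 min.
Tank 1: C₁ = C_in(1 − e^(−t/τ₁)). Tank 2 (τ₁ ≠ τ₂): C₂ = C_in[1 − (τ₁ e^(−t/τ₁) − τ₂ e^(−t/τ₂))/(τ₁ − τ₂)].
At t = 78.52: e^(−t/τ₁) = 0.0457727, e^(−t/τ₂) = 0.114443.
C₂ = 1.373·[1 − (25.4599·0.0457727 − 36.2231·0.114443)/(-10.7632)] = 1.373·0.723120 = 0.992844 g/L.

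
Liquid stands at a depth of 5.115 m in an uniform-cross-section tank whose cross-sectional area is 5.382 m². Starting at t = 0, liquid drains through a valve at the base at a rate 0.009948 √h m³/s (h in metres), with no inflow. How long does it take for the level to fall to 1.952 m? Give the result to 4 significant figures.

Volume balance on the tank: A dh/dt = −0.009948 √h.
∫ h^(−1/2) dh = −(0.009948/A) ∫ dt, giving 2√h = 2√h₀ − (0.009948/A) t.
t = 2A(√h₀ − √h)/0.009948 = 2·5.382·(√5.115 − √1.952)/0.009948
  = 10.7640 × (2.26164 − 1.39714) / 0.009948 = 935.408 s.

935.4 s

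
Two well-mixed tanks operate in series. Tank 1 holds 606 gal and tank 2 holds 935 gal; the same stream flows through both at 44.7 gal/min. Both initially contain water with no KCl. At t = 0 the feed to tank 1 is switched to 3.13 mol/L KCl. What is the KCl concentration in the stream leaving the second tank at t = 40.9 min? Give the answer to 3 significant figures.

Each tank obeys Vᵢ dCᵢ/dt = Q(Cᵢ₋₁ − Cᵢ), so τᵢ = Vᵢ/Q.
τ₁ = 606/44.7 = 13.557 min; τ₂ = 935/44.7 = 20.917 min.
Tank 1: C₁ = C_in(1 − e^(−t/τ₁)). Tank 2 (τ₁ ≠ τ₂): C₂ = C_in[1 − (τ₁ e^(−t/τ₁) − τ₂ e^(−t/τ₂))/(τ₁ − τ₂)].
At t = 40.9: e^(−t/τ₁) = 0.048954, e^(−t/τ₂) = 0.14152.
C₂ = 3.13·[1 − (13.557·0.048954 − 20.917·0.14152)/(-7.3602)] = 3.13·0.68798 = 2.1534 mol/L.

2.15 mol/L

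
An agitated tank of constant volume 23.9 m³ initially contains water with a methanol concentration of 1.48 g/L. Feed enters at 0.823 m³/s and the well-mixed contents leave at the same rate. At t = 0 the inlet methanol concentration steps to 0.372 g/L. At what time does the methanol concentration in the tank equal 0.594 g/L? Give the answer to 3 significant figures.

46.7 s

Transient balance on the dissolved component: V dC/dt = Q(C_in − C), so τ = V/Q = 29.040 s.
C(t) = C_in + (C₀ − C_in) e^(−t/τ). Set C = 0.594 and solve for t:
e^(−t/τ) = (C − C_in)/(C₀ − C_in) = (0.594 − 0.372)/(1.48 − 0.372) = 0.20036
t = −τ ln(…) = 29.040 × 1.6076 = 46.686 s.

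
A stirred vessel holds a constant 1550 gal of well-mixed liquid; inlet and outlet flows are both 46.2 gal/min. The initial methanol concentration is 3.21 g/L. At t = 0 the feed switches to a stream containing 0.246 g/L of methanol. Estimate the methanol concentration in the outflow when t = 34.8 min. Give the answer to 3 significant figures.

Unsteady species balance (constant V, well mixed): V dC/dt = Q(C_in − C).
So dC/dt = (C_in − C)/τ with τ = V/Q = 1550/46.2 = 33.550 min.
Integrating: C(t) = C_in + (C₀ − C_in) e^(−t/τ).
C(34.8) = 0.246 + (3.21 − 0.246)·e^(−34.8/33.550) = 0.246 + (2.9640)·0.35442 = 1.2965 g/L.

1.30 g/L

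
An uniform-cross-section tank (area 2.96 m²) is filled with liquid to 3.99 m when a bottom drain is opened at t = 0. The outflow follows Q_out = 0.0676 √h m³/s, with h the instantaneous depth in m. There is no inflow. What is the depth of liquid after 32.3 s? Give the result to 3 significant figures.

2.65 m

A dh/dt = −Q_out = −0.0676 √h.
Separate and integrate: 2(√h − √h₀) = −(0.0676/A) t.
√h = √3.99 − 0.0676·32.3/(2·2.96) = 1.9975 − 0.36883 = 1.6287.
h = 1.6287² = 2.6526 m.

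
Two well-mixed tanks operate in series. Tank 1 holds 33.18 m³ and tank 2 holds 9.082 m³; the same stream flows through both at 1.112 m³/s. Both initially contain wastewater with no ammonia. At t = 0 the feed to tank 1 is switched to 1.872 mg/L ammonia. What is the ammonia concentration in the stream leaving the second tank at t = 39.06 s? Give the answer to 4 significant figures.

1.182 mg/L

Each tank obeys Vᵢ dCᵢ/dt = Q(Cᵢ₋₁ − Cᵢ), so τᵢ = Vᵢ/Q.
τ₁ = 33.18/1.112 = 29.8381 s; τ₂ = 9.082/1.112 = 8.16727 s.
Tank 1: C₁ = C_in(1 − e^(−t/τ₁)). Tank 2 (τ₁ ≠ τ₂): C₂ = C_in[1 − (τ₁ e^(−t/τ₁) − τ₂ e^(−t/τ₂))/(τ₁ − τ₂)].
At t = 39.06: e^(−t/τ₁) = 0.270073, e^(−t/τ₂) = 0.00837498.
C₂ = 1.872·[1 − (29.8381·0.270073 − 8.16727·0.00837498)/(21.6709)] = 1.872·0.631299 = 1.18179 mg/L.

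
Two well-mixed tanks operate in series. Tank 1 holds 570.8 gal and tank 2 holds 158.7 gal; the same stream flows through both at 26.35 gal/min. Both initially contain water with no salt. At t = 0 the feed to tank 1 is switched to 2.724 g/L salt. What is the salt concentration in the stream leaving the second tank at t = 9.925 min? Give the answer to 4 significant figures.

Species balance on tank i: dCᵢ/dt = (Cᵢ₋₁ − Cᵢ)/τᵢ with τᵢ = Vᵢ/Q.
τ₁ = 570.8/26.35 = 21.6622 min; τ₂ = 158.7/26.35 = 6.02277 min.
Tank 1: C₁ = C_in(1 − e^(−t/τ₁)). Tank 2 (τ₁ ≠ τ₂): C₂ = C_in[1 − (τ₁ e^(−t/τ₁) − τ₂ e^(−t/τ₂))/(τ₁ − τ₂)].
At t = 9.925: e^(−t/τ₁) = 0.632440, e^(−t/τ₂) = 0.192451.
C₂ = 2.724·[1 − (21.6622·0.632440 − 6.02277·0.192451)/(15.6395)] = 2.724·0.198121 = 0.539680 g/L.

0.5397 g/L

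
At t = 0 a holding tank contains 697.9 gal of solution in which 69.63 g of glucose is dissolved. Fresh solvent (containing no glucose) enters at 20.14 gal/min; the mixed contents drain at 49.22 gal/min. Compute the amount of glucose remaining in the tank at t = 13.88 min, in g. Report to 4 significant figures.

Let m(t) be the amount of glucose. Volume: V(t) = V₀ + (Q_in − Q_out) t = 697.9 − 29.0800 t; V(13.88) = 294.270 gal.
Species balance (pure solvent in): dm/dt = −Q_out · m/V(t).
dm/m = −Q_out dt/(V₀ − 29.0800 t); integrating gives ln(m/m₀) = −(Q_out/(Q_in−Q_out)) ln(V/V₀).
m = m₀ (V₀/V)^(Q_out/(Q_in−Q_out)) = 69.63 × (697.9/294.270)^(-1.69257) = 16.1436 g.

16.14 g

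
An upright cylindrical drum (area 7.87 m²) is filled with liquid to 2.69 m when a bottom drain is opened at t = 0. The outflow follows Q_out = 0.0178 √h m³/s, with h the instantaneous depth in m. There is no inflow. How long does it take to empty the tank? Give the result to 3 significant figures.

Mass balance (ρ constant): A dh/dt = −0.0178 √h.
Separate and integrate: 2(√h − √h₀) = −(0.0178/A) t.
Set h = 0: 2√h₀ = (0.0178/A) t_empty ⇒ t_empty = 2A√h₀/0.0178.
t_empty = 2·7.87·√2.69/0.0178 = 15.740·1.6401/0.0178 = 1450.3 s.

1450 s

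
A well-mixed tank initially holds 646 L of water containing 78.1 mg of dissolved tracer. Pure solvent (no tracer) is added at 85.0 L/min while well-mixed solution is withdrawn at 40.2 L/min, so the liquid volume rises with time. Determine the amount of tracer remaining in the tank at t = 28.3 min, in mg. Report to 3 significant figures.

Total volume: dV/dt = Q_in − Q_out = 44.800 L/min, so V(t) = 646 + 44.800 t and V(28.3) = 1913.8 L.
No tracer enters, so dm/dt = −Q_out · (m/V).
dm/m = −Q_out dt/(V₀ + 44.800 t); integrating gives ln(m/m₀) = −(Q_out/(Q_in−Q_out)) ln(V/V₀).
m = m₀ (V₀/V)^(Q_out/(Q_in−Q_out)) = 78.1 × (646/1913.8)^(0.89732) = 29.472 mg.

29.5 mg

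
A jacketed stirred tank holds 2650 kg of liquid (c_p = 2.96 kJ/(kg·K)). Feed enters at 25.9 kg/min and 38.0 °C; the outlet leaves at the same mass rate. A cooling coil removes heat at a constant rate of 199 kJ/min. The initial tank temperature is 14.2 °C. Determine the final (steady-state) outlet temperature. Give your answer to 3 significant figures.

35.4 °C

Unsteady energy balance on the tank contents: M c_p dT/dt = ṁ c_p (T_in − T) − 199.
At steady state dT/dt = 0 ⇒ T_ss = T_in − Q̇/(ṁ c_p) = 38.0 − 199/(25.9·2.96) = 35.404 °C.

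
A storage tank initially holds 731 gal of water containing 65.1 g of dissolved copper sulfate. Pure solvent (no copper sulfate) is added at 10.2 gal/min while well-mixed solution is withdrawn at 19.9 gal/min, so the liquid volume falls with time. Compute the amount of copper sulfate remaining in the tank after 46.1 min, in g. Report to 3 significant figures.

9.35 g

Let m(t) be the amount of copper sulfate. Volume: V(t) = V₀ + (Q_in − Q_out) t = 731 − 9.7000 t; V(46.1) = 283.83 gal.
Solute balance: dm/dt = 0 − Q_out C = −Q_out m/V(t).
dm/m = −Q_out dt/(V₀ − 9.7000 t); integrating gives ln(m/m₀) = −(Q_out/(Q_in−Q_out)) ln(V/V₀).
m = m₀ (V₀/V)^(Q_out/(Q_in−Q_out)) = 65.1 × (731/283.83)^(-2.0515) = 9.3473 g.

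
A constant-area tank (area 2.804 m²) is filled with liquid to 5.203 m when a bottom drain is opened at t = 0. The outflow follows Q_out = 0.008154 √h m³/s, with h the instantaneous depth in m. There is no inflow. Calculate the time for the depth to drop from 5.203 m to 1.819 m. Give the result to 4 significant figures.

A dh/dt = −Q_out = −0.008154 √h.
This is separable: 2 d(√h)/dt = −0.008154/A, so √h = √h₀ − (0.008154/(2A)) t.
t = 2A(√h₀ − √h)/0.008154 = 2·2.804·(√5.203 − √1.819)/0.008154
  = 5.60800 × (2.28101 − 1.34870) / 0.008154 = 641.203 s.

641.2 s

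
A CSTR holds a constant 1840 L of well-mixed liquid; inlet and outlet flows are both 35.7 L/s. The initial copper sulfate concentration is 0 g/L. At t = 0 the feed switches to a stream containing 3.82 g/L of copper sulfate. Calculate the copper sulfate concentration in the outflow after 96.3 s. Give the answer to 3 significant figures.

3.23 g/L

Accumulation = in − out for the solute gives V dC/dt = Q(C_in − C).
Time constant τ = V/Q = 1840/35.7 = 51.541 s.
This is linear first-order; C(t) = C_in + (C₀ − C_in) e^(−t/τ).
C(96.3) = 3.82 + (0 − 3.82)·e^(−96.3/51.541) = 3.82 + (-3.8200)·0.15437 = 3.2303 g/L.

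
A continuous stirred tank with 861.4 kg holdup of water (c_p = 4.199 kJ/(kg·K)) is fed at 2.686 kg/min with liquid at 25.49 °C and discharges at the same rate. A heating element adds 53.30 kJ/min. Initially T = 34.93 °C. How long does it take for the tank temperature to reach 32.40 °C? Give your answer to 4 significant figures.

246.7 min

Heat balance on the well-mixed liquid: M c_p dT/dt = ṁ c_p (T_in − T) + 53.30.
τ = M/ṁ = 320.700 min; T_ss = T_in + Q̇/(ṁ c_p) = 30.2158 °C.
T(t) = T_ss + (T₀ − T_ss) e^(−t/τ). Set T = 32.40:
e^(−t/τ) = (32.40 − 30.2158)/(34.93 − 30.2158) = 0.463324
t = −320.700 · ln(0.463324) = 246.724 min.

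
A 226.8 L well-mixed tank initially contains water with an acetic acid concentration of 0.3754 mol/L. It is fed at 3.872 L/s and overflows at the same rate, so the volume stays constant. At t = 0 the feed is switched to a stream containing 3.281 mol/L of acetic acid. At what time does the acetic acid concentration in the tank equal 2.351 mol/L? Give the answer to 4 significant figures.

66.73 s

Species balance: V dC/dt = Q(C_in − C) ⇒ τ = V/Q = 58.5744 s.
C(t) = C_in + (C₀ − C_in) e^(−t/τ). Set C = 2.351 and solve for t:
e^(−t/τ) = (C − C_in)/(C₀ − C_in) = (2.351 − 3.281)/(0.3754 − 3.281) = 0.320072
t = −τ ln(…) = 58.5744 × 1.13921 = 66.7286 s.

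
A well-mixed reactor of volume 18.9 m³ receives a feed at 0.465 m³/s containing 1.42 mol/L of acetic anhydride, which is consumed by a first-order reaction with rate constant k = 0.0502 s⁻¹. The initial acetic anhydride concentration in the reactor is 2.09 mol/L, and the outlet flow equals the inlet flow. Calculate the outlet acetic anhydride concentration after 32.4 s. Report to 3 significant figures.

Accumulation = in − out − consumed: V dC/dt = Q C_in − Q C − k V C.
This is linear with rate a = Q/V + k = 0.074803 s⁻¹.
C_ss = Q C_in/(Q + kV) = 0.46705 mol/L; C(t) = C_ss + (C₀ − C_ss) e^(−a t).
C(32.4) = 0.46705 + (1.6230)·e^(−0.074803·32.4) = 0.46705 + (1.6230)·0.088600 = 0.61084 mol/L.

0.611 mol/L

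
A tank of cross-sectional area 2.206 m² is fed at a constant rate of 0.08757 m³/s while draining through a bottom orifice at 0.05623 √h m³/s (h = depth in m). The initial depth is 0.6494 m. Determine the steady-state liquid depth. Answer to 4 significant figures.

2.425 m

Level balance: A dh/dt = 0.08757 − 0.05623 √h. Setting dh/dt = 0:
Q_in = 0.05623 √h_ss ⇒ √h_ss = 0.08757/0.05623 = 1.55735.
h_ss = 1.55735² = 2.42535 m. (Since h₀ = 0.6494 m < h_ss, the level will rise toward this value.)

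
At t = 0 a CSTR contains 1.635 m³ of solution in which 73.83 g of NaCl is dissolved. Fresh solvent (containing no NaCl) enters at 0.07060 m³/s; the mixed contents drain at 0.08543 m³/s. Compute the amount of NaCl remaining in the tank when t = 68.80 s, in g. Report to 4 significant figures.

Let m(t) be the amount of NaCl. Volume: V(t) = V₀ + (Q_in − Q_out) t = 1.635 − 0.0148300 t; V(68.80) = 0.614696 m³.
Solute balance: dm/dt = 0 − Q_out C = −Q_out m/V(t).
dm/m = −Q_out dt/(V₀ − 0.0148300 t); integrating gives ln(m/m₀) = −(Q_out/(Q_in−Q_out)) ln(V/V₀).
m = m₀ (V₀/V)^(Q_out/(Q_in−Q_out)) = 73.83 × (1.635/0.614696)^(-5.76062) = 0.263506 g.

0.2635 g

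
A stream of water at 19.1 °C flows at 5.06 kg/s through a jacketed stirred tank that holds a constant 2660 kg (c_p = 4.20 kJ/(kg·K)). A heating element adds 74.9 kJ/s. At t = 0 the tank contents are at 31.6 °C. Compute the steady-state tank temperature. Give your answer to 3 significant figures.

22.6 °C

M c_p dT/dt = ṁ c_p (T_in − T) + Q̇.
At steady state dT/dt = 0 ⇒ T_ss = T_in + Q̇/(ṁ c_p) = 19.1 + 74.9/(5.06·4.20) = 22.624 °C.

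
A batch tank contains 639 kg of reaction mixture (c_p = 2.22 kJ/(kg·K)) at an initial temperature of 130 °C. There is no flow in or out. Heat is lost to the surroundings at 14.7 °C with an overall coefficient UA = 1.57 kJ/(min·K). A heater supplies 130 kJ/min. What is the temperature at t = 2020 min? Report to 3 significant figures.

101 °C

Lumped-capacitance energy balance: M c_p dT/dt = UA(T_amb − T) + Q̇.
dT/dt = (T_ss − T)/τ with T_ss = T_amb + Q̇/UA = 14.7 + 130/1.57 = 97.503 °C, τ = M c_p/UA = 639·2.22/1.57 = 903.55 min.
Solution: T(t) = T_ss + (T₀ − T_ss) e^(−t/τ).
T(2020) = 97.503 + (32.497)·0.10693 = 100.98 °C.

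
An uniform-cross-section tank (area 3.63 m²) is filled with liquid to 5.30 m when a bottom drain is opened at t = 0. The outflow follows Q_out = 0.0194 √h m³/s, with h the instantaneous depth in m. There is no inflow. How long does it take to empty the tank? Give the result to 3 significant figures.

862 s

With no inflow, A dh/dt = −0.0194 √h.
Separate and integrate: 2(√h − √h₀) = −(0.0194/A) t.
Set h = 0: 2√h₀ = (0.0194/A) t_empty ⇒ t_empty = 2A√h₀/0.0194.
t_empty = 2·3.63·√5.30/0.0194 = 7.2600·2.3022/0.0194 = 861.53 s.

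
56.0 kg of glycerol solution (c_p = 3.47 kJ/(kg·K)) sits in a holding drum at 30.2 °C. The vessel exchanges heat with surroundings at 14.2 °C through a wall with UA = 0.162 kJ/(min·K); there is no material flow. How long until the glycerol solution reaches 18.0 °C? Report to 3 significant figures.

M c_p dT/dt = −UA(T − T_amb).
τ = M c_p/UA = 1199.5 min; T_ss = T_amb = 14.200 °C.
T(t) = T_ss + (T₀ − T_ss)e^(−t/τ); set T = 18.0:
t = −τ ln[(T − T_ss)/(T₀ − T_ss)] = −1199.5 · ln(0.23750) = 1724.4 min.

1720 min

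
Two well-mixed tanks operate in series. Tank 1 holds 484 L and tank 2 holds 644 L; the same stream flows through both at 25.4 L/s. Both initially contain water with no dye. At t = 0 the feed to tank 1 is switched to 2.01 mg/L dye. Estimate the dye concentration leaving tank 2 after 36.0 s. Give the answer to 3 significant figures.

0.973 mg/L

Species balance on tank i: dCᵢ/dt = (Cᵢ₋₁ − Cᵢ)/τᵢ with τᵢ = Vᵢ/Q.
τ₁ = 484/25.4 = 19.055 s; τ₂ = 644/25.4 = 25.354 s.
Tank 1: C₁ = C_in(1 − e^(−t/τ₁)). Tank 2 (τ₁ ≠ τ₂): C₂ = C_in[1 − (τ₁ e^(−t/τ₁) − τ₂ e^(−t/τ₂))/(τ₁ − τ₂)].
At t = 36.0: e^(−t/τ₁) = 0.15118, e^(−t/τ₂) = 0.24174.
C₂ = 2.01·[1 − (19.055·0.15118 − 25.354·0.24174)/(-6.2992)] = 2.01·0.48431 = 0.97347 mg/L.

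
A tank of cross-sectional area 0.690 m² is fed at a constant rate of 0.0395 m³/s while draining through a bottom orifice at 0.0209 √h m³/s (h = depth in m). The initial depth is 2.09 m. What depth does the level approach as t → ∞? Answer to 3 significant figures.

A dh/dt = Q_in − 0.0209 √h. Steady state requires inflow = outflow:
Q_in = 0.0209 √h_ss ⇒ √h_ss = 0.0395/0.0209 = 1.8900.
h_ss = 1.8900² = 3.5719 m. (Since h₀ = 2.09 m < h_ss, the level will rise toward this value.)

3.57 m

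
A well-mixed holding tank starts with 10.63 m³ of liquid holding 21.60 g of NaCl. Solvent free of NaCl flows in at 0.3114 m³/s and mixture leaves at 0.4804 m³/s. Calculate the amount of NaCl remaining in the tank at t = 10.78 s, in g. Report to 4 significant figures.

12.66 g

Total volume: dV/dt = Q_in − Q_out = -0.169000 m³/s, so V(t) = 10.63 − 0.169000 t and V(10.78) = 8.80818 m³.
Solute balance: dm/dt = 0 − Q_out C = −Q_out m/V(t).
dm/m = −Q_out dt/(V₀ − 0.169000 t); integrating gives ln(m/m₀) = −(Q_out/(Q_in−Q_out)) ln(V/V₀).
m = m₀ (V₀/V)^(Q_out/(Q_in−Q_out)) = 21.60 × (10.63/8.80818)^(-2.84260) = 12.6580 g.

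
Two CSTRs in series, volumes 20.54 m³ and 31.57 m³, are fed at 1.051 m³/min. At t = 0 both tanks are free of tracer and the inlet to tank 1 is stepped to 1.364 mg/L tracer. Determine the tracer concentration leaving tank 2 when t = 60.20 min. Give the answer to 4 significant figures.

0.9545 mg/L

Species balance on tank i: dCᵢ/dt = (Cᵢ₋₁ − Cᵢ)/τᵢ with τᵢ = Vᵢ/Q.
τ₁ = 20.54/1.051 = 19.5433 min; τ₂ = 31.57/1.051 = 30.0381 min.
Solving the cascade with C₁(0)=C₂(0)=0 gives C₂(t) = C_in[1 − (τ₁ e^(−t/τ₁) − τ₂ e^(−t/τ₂))/(τ₁ − τ₂)].
At t = 60.20: e^(−t/τ₁) = 0.0459436, e^(−t/τ₂) = 0.134778.
C₂ = 1.364·[1 − (19.5433·0.0459436 − 30.0381·0.134778)/(-10.4948)] = 1.364·0.699794 = 0.954519 mg/L.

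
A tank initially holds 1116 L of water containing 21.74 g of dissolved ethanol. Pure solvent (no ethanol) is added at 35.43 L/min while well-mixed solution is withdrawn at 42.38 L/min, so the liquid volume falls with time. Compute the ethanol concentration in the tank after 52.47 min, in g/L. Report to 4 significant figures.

0.002592 g/L

Total volume: dV/dt = Q_in − Q_out = -6.95000 L/min, so V(t) = 1116 − 6.95000 t and V(52.47) = 751.333 L.
No ethanol enters, so dm/dt = −Q_out · (m/V).
Separate: dm/m = −Q_out dt/V(t) ⇒ ln(m/m₀) = −(Q_out/(Q_in−Q_out)) ln(V/V₀).
m = m₀ (V₀/V)^(Q_out/(Q_in−Q_out)) = 21.74 × (1116/751.333)^(-6.09784) = 1.94742 g.
C = m/V = 1.94742/751.333 = 0.00259195 g/L.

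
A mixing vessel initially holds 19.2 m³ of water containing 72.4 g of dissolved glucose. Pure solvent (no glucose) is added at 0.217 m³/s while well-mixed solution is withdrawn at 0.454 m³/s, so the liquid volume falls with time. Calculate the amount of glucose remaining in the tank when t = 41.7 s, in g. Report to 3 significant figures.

18.1 g

Let m(t) be the amount of glucose. Volume: V(t) = V₀ + (Q_in − Q_out) t = 19.2 − 0.23700 t; V(41.7) = 9.3171 m³.
Solute balance: dm/dt = 0 − Q_out C = −Q_out m/V(t).
dm/m = −Q_out dt/(V₀ − 0.23700 t); integrating gives ln(m/m₀) = −(Q_out/(Q_in−Q_out)) ln(V/V₀).
m = m₀ (V₀/V)^(Q_out/(Q_in−Q_out)) = 72.4 × (19.2/9.3171)^(-1.9156) = 18.122 g.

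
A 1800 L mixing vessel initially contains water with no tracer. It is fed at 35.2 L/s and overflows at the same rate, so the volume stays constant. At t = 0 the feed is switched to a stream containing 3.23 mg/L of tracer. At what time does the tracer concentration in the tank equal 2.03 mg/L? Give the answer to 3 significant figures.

50.6 s

Mass balance on the solute (V constant): V dC/dt = Q(C_in − C), so τ = V/Q = 51.136 s.
C(t) = C_in + (C₀ − C_in) e^(−t/τ). Set C = 2.03 and solve for t:
e^(−t/τ) = (C − C_in)/(C₀ − C_in) = (2.03 − 3.23)/(0 − 3.23) = 0.37152
t = −τ ln(…) = 51.136 × 0.99016 = 50.633 s.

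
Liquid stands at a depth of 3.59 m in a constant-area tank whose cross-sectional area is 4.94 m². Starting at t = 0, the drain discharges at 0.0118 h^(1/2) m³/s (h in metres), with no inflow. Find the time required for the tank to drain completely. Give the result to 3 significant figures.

With no inflow, A dh/dt = −0.0118 √h.
This is separable: 2 d(√h)/dt = −0.0118/A, so √h = √h₀ − (0.0118/(2A)) t.
Set h = 0: 2√h₀ = (0.0118/A) t_empty ⇒ t_empty = 2A√h₀/0.0118.
t_empty = 2·4.94·√3.59/0.0118 = 9.8800·1.8947/0.0118 = 1586.4 s.

1590 s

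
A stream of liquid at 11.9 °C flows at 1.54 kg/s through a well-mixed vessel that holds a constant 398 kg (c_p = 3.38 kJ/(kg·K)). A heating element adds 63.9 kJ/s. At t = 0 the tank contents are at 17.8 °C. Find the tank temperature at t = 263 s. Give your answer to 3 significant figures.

21.9 °C

Energy balance: M c_p dT/dt = ṁ c_p (T_in − T) + 63.9.
Rearrange: dT/dt = (T_ss − T)/τ with τ = M/ṁ = 258.44 s and T_ss = T_in + Q̇/(ṁ c_p) = 24.176 °C.
This is linear first-order; T(t) = T_ss + (T₀ − T_ss) e^(−t/τ).
T(263) = 24.176 + (-6.3762)·e^(−263/258.44) = 24.176 + (-6.3762)·0.36145 = 21.872 °C.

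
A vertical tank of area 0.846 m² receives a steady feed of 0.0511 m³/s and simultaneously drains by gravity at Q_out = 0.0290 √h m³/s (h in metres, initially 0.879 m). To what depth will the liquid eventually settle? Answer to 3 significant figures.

Accumulation of liquid (constant cross-section A): A dh/dt = Q_in − 0.0290 √h. At steady state dh/dt = 0:
Q_in = 0.0290 √h_ss ⇒ √h_ss = 0.0511/0.0290 = 1.7621.
h_ss = 1.7621² = 3.1049 m. (Since h₀ = 0.879 m < h_ss, the level will rise toward this value.)

3.10 m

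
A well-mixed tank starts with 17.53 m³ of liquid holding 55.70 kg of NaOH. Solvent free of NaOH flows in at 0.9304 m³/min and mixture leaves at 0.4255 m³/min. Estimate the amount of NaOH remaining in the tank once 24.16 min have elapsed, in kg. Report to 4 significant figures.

Let m(t) be the amount of NaOH. Volume: V(t) = V₀ + (Q_in − Q_out) t = 17.53 + 0.504900 t; V(24.16) = 29.7284 m³.
No NaOH enters, so dm/dt = −Q_out · (m/V).
Separate: dm/m = −Q_out dt/V(t) ⇒ ln(m/m₀) = −(Q_out/(Q_in−Q_out)) ln(V/V₀).
m = m₀ (V₀/V)^(Q_out/(Q_in−Q_out)) = 55.70 × (17.53/29.7284)^(0.842741) = 35.6894 kg.

35.69 kg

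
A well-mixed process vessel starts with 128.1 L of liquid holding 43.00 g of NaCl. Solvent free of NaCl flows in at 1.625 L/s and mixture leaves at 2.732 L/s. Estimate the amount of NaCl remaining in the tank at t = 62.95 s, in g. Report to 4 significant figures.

6.192 g

Total volume: dV/dt = Q_in − Q_out = -1.10700 L/s, so V(t) = 128.1 − 1.10700 t and V(62.95) = 58.4143 L.
Solute balance: dm/dt = 0 − Q_out C = −Q_out m/V(t).
dm/m = −Q_out dt/(V₀ − 1.10700 t); integrating gives ln(m/m₀) = −(Q_out/(Q_in−Q_out)) ln(V/V₀).
m = m₀ (V₀/V)^(Q_out/(Q_in−Q_out)) = 43.00 × (128.1/58.4143)^(-2.46793) = 6.19200 g.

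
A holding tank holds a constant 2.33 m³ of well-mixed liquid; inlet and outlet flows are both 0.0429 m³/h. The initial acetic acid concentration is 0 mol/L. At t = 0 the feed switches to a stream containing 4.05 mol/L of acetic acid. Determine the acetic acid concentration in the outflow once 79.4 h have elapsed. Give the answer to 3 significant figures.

3.11 mol/L

Transient balance on the dissolved component: V dC/dt = Q(C_in − C).
Time constant τ = V/Q = 2.33/0.0429 = 54.312 h.
C approaches C_in exponentially: C(t) = C_in + (C₀ − C_in) e^(−t/τ).
C(79.4) = 4.05 + (0 − 4.05)·e^(−79.4/54.312) = 4.05 + (-4.0500)·0.23179 = 3.1112 mol/L.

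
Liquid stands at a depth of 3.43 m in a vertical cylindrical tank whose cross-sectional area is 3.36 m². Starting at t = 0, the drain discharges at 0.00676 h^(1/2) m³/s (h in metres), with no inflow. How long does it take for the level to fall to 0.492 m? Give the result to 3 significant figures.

A dh/dt = −Q_out = −0.00676 √h.
∫ h^(−1/2) dh = −(0.00676/A) ∫ dt, giving 2√h = 2√h₀ − (0.00676/A) t.
t = 2A(√h₀ − √h)/0.00676 = 2·3.36·(√3.43 − √0.492)/0.00676
  = 6.7200 × (1.8520 − 0.70143) / 0.00676 = 1143.8 s.

1140 s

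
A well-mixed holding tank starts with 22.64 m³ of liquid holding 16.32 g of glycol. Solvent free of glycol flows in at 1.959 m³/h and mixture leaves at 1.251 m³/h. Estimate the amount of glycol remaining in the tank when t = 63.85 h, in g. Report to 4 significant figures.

2.347 g

Total volume: dV/dt = Q_in − Q_out = 0.708000 m³/h, so V(t) = 22.64 + 0.708000 t and V(63.85) = 67.8458 m³.
Solute balance: dm/dt = 0 − Q_out C = −Q_out m/V(t).
Separate: dm/m = −Q_out dt/V(t) ⇒ ln(m/m₀) = −(Q_out/(Q_in−Q_out)) ln(V/V₀).
m = m₀ (V₀/V)^(Q_out/(Q_in−Q_out)) = 16.32 × (22.64/67.8458)^(1.76695) = 2.34698 g.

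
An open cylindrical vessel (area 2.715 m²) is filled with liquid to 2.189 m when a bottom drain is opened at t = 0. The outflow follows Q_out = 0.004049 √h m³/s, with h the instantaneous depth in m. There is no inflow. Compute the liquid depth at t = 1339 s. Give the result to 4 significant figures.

0.2314 m

A dh/dt = −Q_out = −0.004049 √h.
∫ h^(−1/2) dh = −(0.004049/A) ∫ dt, giving 2√h = 2√h₀ − (0.004049/A) t.
√h = √2.189 − 0.004049·1339/(2·2.715) = 1.47953 − 0.998455 = 0.481072.
h = 0.481072² = 0.231430 m.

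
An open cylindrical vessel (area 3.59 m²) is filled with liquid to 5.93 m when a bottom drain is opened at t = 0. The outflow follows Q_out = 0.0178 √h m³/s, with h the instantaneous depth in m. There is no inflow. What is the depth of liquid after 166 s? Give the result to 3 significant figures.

Unsteady balance on liquid volume: A dh/dt = −0.0178 √h.
∫ h^(−1/2) dh = −(0.0178/A) ∫ dt, giving 2√h = 2√h₀ − (0.0178/A) t.
√h = √5.93 − 0.0178·166/(2·3.59) = 2.4352 − 0.41153 = 2.0236.
h = 2.0236² = 4.0951 m.

4.10 m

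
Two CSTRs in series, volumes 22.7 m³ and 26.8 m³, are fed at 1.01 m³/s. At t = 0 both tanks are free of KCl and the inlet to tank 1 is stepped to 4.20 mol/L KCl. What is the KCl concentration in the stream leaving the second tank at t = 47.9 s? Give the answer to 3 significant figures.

2.45 mol/L

Species balance on tank i: dCᵢ/dt = (Cᵢ₋₁ − Cᵢ)/τᵢ with τᵢ = Vᵢ/Q.
τ₁ = 22.7/1.01 = 22.475 s; τ₂ = 26.8/1.01 = 26.535 s.
Tank 1: C₁ = C_in(1 − e^(−t/τ₁)). Tank 2 (τ₁ ≠ τ₂): C₂ = C_in[1 − (τ₁ e^(−t/τ₁) − τ₂ e^(−t/τ₂))/(τ₁ − τ₂)].
At t = 47.9: e^(−t/τ₁) = 0.11869, e^(−t/τ₂) = 0.16444.
C₂ = 4.20·[1 − (22.475·0.11869 − 26.535·0.16444)/(-4.0594)] = 4.20·0.58224 = 2.4454 mol/L.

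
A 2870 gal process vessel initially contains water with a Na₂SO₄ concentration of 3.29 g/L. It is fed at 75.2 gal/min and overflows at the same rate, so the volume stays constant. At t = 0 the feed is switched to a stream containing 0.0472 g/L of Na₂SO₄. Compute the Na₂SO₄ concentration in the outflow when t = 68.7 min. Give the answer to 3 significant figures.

Transient balance on the dissolved component: V dC/dt = Q(C_in − C).
Time constant τ = V/Q = 2870/75.2 = 38.165 min.
Integrating: C(t) = C_in + (C₀ − C_in) e^(−t/τ).
C(68.7) = 0.0472 + (3.29 − 0.0472)·e^(−68.7/38.165) = 0.0472 + (3.2428)·0.16529 = 0.58319 g/L.

0.583 g/L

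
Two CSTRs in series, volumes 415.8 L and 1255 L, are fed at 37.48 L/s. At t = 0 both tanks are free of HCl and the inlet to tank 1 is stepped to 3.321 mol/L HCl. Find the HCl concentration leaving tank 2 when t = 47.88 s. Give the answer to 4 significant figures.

Time constants: τᵢ = Vᵢ/Q for each well-mixed tank.
τ₁ = 415.8/37.48 = 11.0939 s; τ₂ = 1255/37.48 = 33.4845 s.
Tank 1: C₁ = C_in(1 − e^(−t/τ₁)). Tank 2 (τ₁ ≠ τ₂): C₂ = C_in[1 − (τ₁ e^(−t/τ₁) − τ₂ e^(−t/τ₂))/(τ₁ − τ₂)].
At t = 47.88: e^(−t/τ₁) = 0.0133548, e^(−t/τ₂) = 0.239329.
C₂ = 3.321·[1 − (11.0939·0.0133548 − 33.4845·0.239329)/(-22.3906)] = 3.321·0.648706 = 2.15435 mol/L.

2.154 mol/L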